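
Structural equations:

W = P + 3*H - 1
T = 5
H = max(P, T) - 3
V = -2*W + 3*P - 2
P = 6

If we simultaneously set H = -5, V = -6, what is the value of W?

The joint intervention fixes H = -5, V = -6, removing each variable's own equation.
W = P + 3*H - 1  [with P=6, H=-5]  = -10

-10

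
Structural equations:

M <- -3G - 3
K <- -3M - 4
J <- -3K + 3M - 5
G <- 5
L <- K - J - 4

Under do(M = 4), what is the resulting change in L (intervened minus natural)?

-330

do(M=4) replaces the equation M <- -3G - 3 with the constant M = 4.
K = -3M - 4  [with M=4]  = -16
J = -3K + 3M - 5  [with K=-16, M=4]  = 55
L = K - J - 4  [with K=-16, J=55]  = -75
Without intervention: M = -3G - 3  [with G=5]  = -18; K = -3M - 4  [with M=-18]  = 50; J = -3K + 3M - 5  [with K=50, M=-18]  = -209; L = K - J - 4  [with K=50, J=-209]  = 255.
Change = -75 − 255 = -330.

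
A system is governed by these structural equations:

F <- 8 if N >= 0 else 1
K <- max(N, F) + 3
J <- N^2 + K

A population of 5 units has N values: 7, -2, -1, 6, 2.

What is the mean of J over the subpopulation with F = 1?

Observing F=1 restricts to units where F's equation naturally yields 1: N ∈ {-2, -1}. In that subpopulation J = 8, 5, mean 6.5.

6.5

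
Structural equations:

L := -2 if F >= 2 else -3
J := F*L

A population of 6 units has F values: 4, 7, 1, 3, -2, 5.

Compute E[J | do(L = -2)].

The intervention sets L=-2 in all 6 units regardless of F. Recomputing J per unit gives -8, -14, -2, -6, 4, -10; average -6.

-6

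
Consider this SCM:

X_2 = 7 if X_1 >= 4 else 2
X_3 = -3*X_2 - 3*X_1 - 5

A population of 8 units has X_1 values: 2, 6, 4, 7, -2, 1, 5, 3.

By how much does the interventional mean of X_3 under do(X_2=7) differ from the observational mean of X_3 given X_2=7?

6.75

do(X_2=7) breaks X_2's dependence on X_1. With X_2=7 fixed, X_3 across the units is -32, -44, -38, -47, -20, -29, -41, -35, mean -35.75.
E[X_3|X_2=7] averages over only the 4 units with X_2=7 (X_1 = 6, 4, 7, 5): X_3 = -44, -38, -47, -41, mean -42.5.
Difference = -35.75 − (-42.5) = 6.75.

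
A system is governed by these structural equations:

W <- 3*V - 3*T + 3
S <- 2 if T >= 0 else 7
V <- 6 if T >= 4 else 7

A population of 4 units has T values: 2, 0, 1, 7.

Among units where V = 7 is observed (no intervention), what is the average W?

E[W|V=7] averages over only the 3 units with V=7 (T = 2, 0, 1): W = 18, 24, 21, mean 21.

21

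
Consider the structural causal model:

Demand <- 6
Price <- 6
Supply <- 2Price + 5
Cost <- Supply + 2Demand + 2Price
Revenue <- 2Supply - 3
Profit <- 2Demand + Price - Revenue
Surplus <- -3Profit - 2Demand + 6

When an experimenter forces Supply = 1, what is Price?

6

Under do(Supply=1), the mechanism Supply <- 2Price + 5 is discarded; Supply is fixed at 1.
Since Price is not a descendant of the intervened variable, it is unaffected.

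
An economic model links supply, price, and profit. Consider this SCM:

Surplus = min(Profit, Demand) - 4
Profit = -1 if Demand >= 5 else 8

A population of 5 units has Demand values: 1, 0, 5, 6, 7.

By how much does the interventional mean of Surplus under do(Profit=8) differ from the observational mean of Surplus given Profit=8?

Under do(Profit=8), Profit's equation is replaced by Profit=8 for every unit. Per-unit Surplus: -3, -4, 1, 2, 3. Mean = -0.2.
Observing Profit=8 restricts to units where Profit's equation naturally yields 8: Demand ∈ {1, 0}. In that subpopulation Surplus = -3, -4, mean -3.5.
Difference = -0.2 − (-3.5) = 3.3.

3.3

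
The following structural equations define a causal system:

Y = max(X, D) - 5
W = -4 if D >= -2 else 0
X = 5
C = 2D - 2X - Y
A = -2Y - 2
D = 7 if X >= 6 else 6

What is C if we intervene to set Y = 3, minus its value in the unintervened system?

-2

The intervention breaks the incoming arrows to Y: Y = max(X, D) - 5 no longer applies, and Y = 3.
D = 7 if X >= 6 else 6  [with X=5]  = 6
C = 2D - 2X - Y  [with D=6, X=5, Y=3]  = -1
Without intervention: D = 7 if X >= 6 else 6  [with X=5]  = 6; Y = max(X, D) - 5  [with X=5, D=6]  = 1; C = 2D - 2X - Y  [with D=6, X=5, Y=1]  = 1.
Change = -1 − 1 = -2.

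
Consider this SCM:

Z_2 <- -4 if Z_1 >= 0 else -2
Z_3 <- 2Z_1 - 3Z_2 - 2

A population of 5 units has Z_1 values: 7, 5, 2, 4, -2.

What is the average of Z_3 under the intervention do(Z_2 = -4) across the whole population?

do(Z_2=-4) breaks Z_2's dependence on Z_1. With Z_2=-4 fixed, Z_3 across the units is 24, 20, 14, 18, 6, mean 16.4.

16.4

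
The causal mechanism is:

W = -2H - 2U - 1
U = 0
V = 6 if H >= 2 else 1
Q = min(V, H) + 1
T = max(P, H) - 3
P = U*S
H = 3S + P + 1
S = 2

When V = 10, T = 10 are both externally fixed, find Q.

8

Under do(V = 10, T = 10), each intervened variable's structural equation is replaced by its fixed value.
P = U*S  [with U=0, S=2]  = 0
H = 3S + P + 1  [with S=2, P=0]  = 7
Q = min(V, H) + 1  [with V=10, H=7]  = 8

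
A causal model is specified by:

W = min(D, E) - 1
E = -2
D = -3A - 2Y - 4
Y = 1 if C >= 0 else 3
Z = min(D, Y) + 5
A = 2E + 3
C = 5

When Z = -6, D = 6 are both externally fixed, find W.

-3

Setting Z = -6, D = 6 by intervention discards those variables' equations.
W = min(D, E) - 1  [with D=6, E=-2]  = -3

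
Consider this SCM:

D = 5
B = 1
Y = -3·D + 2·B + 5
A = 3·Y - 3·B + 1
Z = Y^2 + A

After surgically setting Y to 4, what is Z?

do(Y=4) replaces the equation Y = -3·D + 2·B + 5 with the constant Y = 4.
A = 3·Y - 3·B + 1  [with Y=4, B=1]  = 10
Z = Y^2 + A  [with Y=4, A=10]  = 26

26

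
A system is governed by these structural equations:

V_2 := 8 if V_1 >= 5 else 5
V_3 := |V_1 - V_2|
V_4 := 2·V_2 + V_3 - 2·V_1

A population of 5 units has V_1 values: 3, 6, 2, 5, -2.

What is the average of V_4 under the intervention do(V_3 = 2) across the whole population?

Every unit gets V_3=2 under the intervention. V_4 values become 6, 6, 8, 8, 16; E[V_4|do(V_3=2)] = 8.8.

8.8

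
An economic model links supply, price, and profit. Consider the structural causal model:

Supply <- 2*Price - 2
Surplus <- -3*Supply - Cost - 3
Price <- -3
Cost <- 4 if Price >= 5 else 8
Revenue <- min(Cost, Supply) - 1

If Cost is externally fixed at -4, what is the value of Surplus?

do(Cost=-4) replaces the equation Cost <- 4 if Price >= 5 else 8 with the constant Cost = -4.
Supply = 2*Price - 2  [with Price=-3]  = -8
Surplus = -3*Supply - Cost - 3  [with Supply=-8, Cost=-4]  = 25

25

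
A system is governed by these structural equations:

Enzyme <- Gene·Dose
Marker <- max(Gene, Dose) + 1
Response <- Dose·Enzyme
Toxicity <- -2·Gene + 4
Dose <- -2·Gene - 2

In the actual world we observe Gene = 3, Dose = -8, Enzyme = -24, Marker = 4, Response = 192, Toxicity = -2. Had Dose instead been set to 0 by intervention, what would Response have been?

do(Dose=0) replaces the equation Dose <- -2·Gene - 2 with the constant Dose = 0.
Enzyme = Gene·Dose  [with Gene=3, Dose=0]  = 0
Response = Dose·Enzyme  [with Dose=0, Enzyme=0]  = 0

0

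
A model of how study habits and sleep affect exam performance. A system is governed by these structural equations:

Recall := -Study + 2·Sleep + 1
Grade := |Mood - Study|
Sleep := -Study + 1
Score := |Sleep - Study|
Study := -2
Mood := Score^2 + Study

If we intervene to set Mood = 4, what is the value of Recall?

9

Intervening sets Mood = 4 and removes its equation (Mood := Score^2 + Study).
No directed path runs from Mood to Recall, so Recall keeps its natural value.
Sleep = -Study + 1  [with Study=-2]  = 3
Recall = -Study + 2·Sleep + 1  [with Study=-2, Sleep=3]  = 9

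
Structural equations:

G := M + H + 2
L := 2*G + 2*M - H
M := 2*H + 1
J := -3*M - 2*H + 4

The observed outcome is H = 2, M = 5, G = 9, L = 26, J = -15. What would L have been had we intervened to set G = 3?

14

The intervention breaks the incoming arrows to G: G := M + H + 2 no longer applies, and G = 3.
M = 2*H + 1  [with H=2]  = 5
L = 2*G + 2*M - H  [with G=3, M=5, H=2]  = 14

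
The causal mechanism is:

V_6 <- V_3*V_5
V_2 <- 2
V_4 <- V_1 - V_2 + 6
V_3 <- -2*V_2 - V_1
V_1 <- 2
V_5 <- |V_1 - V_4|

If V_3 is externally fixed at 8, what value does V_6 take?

The intervention breaks the incoming arrows to V_3: V_3 <- -2*V_2 - V_1 no longer applies, and V_3 = 8.
V_4 = V_1 - V_2 + 6  [with V_1=2, V_2=2]  = 6
V_5 = |V_1 - V_4|  [with V_1=2, V_4=6]  = 4
V_6 = V_3*V_5  [with V_3=8, V_5=4]  = 32

32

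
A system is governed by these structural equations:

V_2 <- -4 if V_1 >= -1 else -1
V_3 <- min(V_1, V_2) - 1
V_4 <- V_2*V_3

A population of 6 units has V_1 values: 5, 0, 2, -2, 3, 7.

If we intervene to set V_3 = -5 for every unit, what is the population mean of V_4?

17.5

The intervention sets V_3=-5 in all 6 units regardless of V_1. Recomputing V_4 per unit gives 20, 20, 20, 5, 20, 20; average 17.5.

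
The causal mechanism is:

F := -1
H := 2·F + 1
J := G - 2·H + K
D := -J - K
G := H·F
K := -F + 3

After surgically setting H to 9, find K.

Under do(H=9), the mechanism H := 2·F + 1 is discarded; H is fixed at 9.
Since K is not a descendant of the intervened variable, it is unaffected.
K = -F + 3  [with F=-1]  = 4

4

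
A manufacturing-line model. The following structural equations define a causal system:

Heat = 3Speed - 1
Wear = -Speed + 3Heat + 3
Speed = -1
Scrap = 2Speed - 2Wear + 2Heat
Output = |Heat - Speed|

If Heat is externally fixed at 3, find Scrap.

-22

Under do(Heat=3), the mechanism Heat = 3Speed - 1 is discarded; Heat is fixed at 3.
Wear = -Speed + 3Heat + 3  [with Speed=-1, Heat=3]  = 13
Scrap = 2Speed - 2Wear + 2Heat  [with Speed=-1, Wear=13, Heat=3]  = -22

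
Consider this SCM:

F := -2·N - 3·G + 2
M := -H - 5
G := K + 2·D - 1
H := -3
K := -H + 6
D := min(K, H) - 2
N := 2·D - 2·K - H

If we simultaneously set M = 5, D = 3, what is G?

Under do(M = 5, D = 3), each intervened variable's structural equation is replaced by its fixed value.
K = -H + 6  [with H=-3]  = 9
G = K + 2·D - 1  [with K=9, D=3]  = 14

14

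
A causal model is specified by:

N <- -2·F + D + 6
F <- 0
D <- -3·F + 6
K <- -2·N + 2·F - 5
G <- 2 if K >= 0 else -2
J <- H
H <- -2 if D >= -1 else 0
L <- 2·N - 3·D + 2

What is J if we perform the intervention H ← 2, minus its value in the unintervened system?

do(H=2) replaces the equation H <- -2 if D >= -1 else 0 with the constant H = 2.
J = H  [with H=2]  = 2
Without intervention: D = -3·F + 6  [with F=0]  = 6; H = -2 if D >= -1 else 0  [with D=6]  = -2; J = H  [with H=-2]  = -2.
Change = 2 − (-2) = 4.

4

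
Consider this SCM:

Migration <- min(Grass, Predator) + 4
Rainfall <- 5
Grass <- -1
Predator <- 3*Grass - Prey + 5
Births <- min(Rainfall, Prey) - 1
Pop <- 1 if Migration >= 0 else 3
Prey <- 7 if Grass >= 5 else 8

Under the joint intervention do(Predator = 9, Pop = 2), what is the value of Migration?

3

The joint intervention fixes Predator = 9, Pop = 2, removing each variable's own equation.
Migration = min(Grass, Predator) + 4  [with Grass=-1, Predator=9]  = 3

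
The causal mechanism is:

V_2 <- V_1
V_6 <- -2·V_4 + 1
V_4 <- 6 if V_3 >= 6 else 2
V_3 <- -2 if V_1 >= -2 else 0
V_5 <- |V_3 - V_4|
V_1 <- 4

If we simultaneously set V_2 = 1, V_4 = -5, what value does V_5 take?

Setting V_2 = 1, V_4 = -5 by intervention discards those variables' equations.
V_3 = -2 if V_1 >= -2 else 0  [with V_1=4]  = -2
V_5 = |V_3 - V_4|  [with V_3=-2, V_4=-5]  = 3

3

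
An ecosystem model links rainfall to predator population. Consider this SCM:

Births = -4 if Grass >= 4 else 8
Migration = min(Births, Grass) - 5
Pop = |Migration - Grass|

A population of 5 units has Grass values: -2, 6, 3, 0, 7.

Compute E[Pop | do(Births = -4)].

11.8

The intervention sets Births=-4 in all 5 units regardless of Grass. Recomputing Pop per unit gives 7, 15, 12, 9, 16; average 11.8.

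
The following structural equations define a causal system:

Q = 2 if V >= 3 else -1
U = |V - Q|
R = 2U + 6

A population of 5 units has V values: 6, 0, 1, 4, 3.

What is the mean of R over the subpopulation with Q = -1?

Conditioning on Q=-1 selects the 2 unit(s) with V ∈ {0, 1}. Their R values: 8, 10. Mean = 9.

9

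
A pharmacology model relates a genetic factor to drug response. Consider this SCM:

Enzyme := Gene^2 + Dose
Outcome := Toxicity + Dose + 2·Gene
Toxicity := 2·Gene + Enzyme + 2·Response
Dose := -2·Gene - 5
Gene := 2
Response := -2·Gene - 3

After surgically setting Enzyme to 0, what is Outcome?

The intervention breaks the incoming arrows to Enzyme: Enzyme := Gene^2 + Dose no longer applies, and Enzyme = 0.
Dose = -2·Gene - 5  [with Gene=2]  = -9
Response = -2·Gene - 3  [with Gene=2]  = -7
Toxicity = 2·Gene + Enzyme + 2·Response  [with Gene=2, Enzyme=0, Response=-7]  = -10
Outcome = Toxicity + Dose + 2·Gene  [with Toxicity=-10, Dose=-9, Gene=2]  = -15

-15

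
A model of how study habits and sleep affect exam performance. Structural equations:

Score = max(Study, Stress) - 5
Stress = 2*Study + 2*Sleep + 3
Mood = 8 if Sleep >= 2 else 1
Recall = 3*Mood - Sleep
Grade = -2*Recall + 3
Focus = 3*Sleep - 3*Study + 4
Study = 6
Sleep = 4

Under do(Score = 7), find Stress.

do(Score=7) replaces the equation Score = max(Study, Stress) - 5 with the constant Score = 7.
Stress is not downstream of the intervention, so its value is determined by the original equations.
Stress = 2*Study + 2*Sleep + 3  [with Study=6, Sleep=4]  = 23

23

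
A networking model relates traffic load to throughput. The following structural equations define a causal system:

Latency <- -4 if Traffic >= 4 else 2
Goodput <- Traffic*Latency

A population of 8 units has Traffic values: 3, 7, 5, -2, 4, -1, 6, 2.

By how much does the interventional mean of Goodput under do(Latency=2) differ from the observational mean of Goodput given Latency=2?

5

Every unit gets Latency=2 under the intervention. Goodput values become 6, 14, 10, -4, 8, -2, 12, 4; E[Goodput|do(Latency=2)] = 6.
E[Goodput|Latency=2] averages over only the 4 units with Latency=2 (Traffic = 3, -2, -1, 2): Goodput = 6, -4, -2, 4, mean 1.
Difference = 6 − 1 = 5.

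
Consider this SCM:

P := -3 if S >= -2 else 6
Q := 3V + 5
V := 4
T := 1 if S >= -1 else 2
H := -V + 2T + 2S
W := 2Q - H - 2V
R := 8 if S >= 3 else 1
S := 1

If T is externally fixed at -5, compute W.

The intervention breaks the incoming arrows to T: T := 1 if S >= -1 else 2 no longer applies, and T = -5.
H = -V + 2T + 2S  [with V=4, T=-5, S=1]  = -12
Q = 3V + 5  [with V=4]  = 17
W = 2Q - H - 2V  [with Q=17, H=-12, V=4]  = 38

38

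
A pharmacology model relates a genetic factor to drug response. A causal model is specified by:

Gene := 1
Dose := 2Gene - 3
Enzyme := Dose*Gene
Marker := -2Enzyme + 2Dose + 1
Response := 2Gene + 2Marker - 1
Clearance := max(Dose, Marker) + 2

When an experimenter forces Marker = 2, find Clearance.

4

Under do(Marker=2), the mechanism Marker := -2Enzyme + 2Dose + 1 is discarded; Marker is fixed at 2.
Dose = 2Gene - 3  [with Gene=1]  = -1
Clearance = max(Dose, Marker) + 2  [with Dose=-1, Marker=2]  = 4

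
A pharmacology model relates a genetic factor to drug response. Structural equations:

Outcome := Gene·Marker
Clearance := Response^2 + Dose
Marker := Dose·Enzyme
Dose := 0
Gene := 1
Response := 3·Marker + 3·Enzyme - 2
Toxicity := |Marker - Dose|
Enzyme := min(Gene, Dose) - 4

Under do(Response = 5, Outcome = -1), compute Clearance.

25

Setting Response = 5, Outcome = -1 by intervention discards those variables' equations.
Clearance = Response^2 + Dose  [with Response=5, Dose=0]  = 25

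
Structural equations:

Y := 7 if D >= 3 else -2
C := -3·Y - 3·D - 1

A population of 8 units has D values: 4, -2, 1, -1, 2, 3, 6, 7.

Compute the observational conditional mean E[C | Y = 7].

-37

Conditioning on Y=7 selects the 4 unit(s) with D ∈ {4, 3, 6, 7}. Their C values: -34, -31, -40, -43. Mean = -37.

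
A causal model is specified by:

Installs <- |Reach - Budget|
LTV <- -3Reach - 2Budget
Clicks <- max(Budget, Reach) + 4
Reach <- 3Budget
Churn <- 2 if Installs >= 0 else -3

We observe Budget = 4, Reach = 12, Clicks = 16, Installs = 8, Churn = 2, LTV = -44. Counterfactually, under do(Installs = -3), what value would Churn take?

Intervening sets Installs = -3 and removes its equation (Installs <- |Reach - Budget|).
Churn = 2 if Installs >= 0 else -3  [with Installs=-3]  = -3

-3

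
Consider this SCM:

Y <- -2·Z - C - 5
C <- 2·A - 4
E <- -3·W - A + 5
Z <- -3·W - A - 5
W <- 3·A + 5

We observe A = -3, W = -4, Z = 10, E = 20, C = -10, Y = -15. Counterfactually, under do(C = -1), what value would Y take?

-24

The intervention breaks the incoming arrows to C: C <- 2·A - 4 no longer applies, and C = -1.
W = 3·A + 5  [with A=-3]  = -4
Z = -3·W - A - 5  [with W=-4, A=-3]  = 10
Y = -2·Z - C - 5  [with Z=10, C=-1]  = -24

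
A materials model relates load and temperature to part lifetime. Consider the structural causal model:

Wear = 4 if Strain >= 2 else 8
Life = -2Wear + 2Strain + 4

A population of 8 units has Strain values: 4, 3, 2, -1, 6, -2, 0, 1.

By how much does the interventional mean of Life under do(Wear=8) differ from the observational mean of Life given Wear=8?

The intervention sets Wear=8 in all 8 units regardless of Strain. Recomputing Life per unit gives -4, -6, -8, -14, 0, -16, -12, -10; average -8.75.
E[Life|Wear=8] averages over only the 4 units with Wear=8 (Strain = -1, -2, 0, 1): Life = -14, -16, -12, -10, mean -13.
Difference = -8.75 − (-13) = 4.25.

4.25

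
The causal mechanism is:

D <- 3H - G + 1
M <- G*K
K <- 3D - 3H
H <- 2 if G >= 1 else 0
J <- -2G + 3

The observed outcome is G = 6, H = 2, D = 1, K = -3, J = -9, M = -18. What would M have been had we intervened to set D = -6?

-144

The intervention breaks the incoming arrows to D: D <- 3H - G + 1 no longer applies, and D = -6.
H = 2 if G >= 1 else 0  [with G=6]  = 2
K = 3D - 3H  [with D=-6, H=2]  = -24
M = G*K  [with G=6, K=-24]  = -144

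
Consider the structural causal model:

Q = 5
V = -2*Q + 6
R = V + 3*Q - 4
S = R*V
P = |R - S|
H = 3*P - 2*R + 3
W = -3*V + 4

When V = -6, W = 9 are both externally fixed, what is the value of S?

Under do(V = -6, W = 9), each intervened variable's structural equation is replaced by its fixed value.
R = V + 3*Q - 4  [with V=-6, Q=5]  = 5
S = R*V  [with R=5, V=-6]  = -30

-30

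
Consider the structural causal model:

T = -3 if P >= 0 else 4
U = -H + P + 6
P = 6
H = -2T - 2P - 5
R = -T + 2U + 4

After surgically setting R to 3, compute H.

do(R=3) replaces the equation R = -T + 2U + 4 with the constant R = 3.
H is not downstream of the intervention, so its value is determined by the original equations.
T = -3 if P >= 0 else 4  [with P=6]  = -3
H = -2T - 2P - 5  [with T=-3, P=6]  = -11

-11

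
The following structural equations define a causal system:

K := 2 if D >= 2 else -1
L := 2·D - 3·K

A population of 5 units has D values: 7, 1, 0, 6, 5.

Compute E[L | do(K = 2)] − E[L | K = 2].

do(K=2) breaks K's dependence on D. With K=2 fixed, L across the units is 8, -4, -6, 6, 4, mean 1.6.
Observing K=2 restricts to units where K's equation naturally yields 2: D ∈ {7, 6, 5}. In that subpopulation L = 8, 6, 4, mean 6.
Difference = 1.6 − 6 = -4.4.

-4.4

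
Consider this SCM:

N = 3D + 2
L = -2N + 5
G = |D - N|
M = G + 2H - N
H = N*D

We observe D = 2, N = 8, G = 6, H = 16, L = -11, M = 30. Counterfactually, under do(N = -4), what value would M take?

Under do(N=-4), the mechanism N = 3D + 2 is discarded; N is fixed at -4.
G = |D - N|  [with D=2, N=-4]  = 6
H = N*D  [with N=-4, D=2]  = -8
M = G + 2H - N  [with G=6, H=-8, N=-4]  = -6

-6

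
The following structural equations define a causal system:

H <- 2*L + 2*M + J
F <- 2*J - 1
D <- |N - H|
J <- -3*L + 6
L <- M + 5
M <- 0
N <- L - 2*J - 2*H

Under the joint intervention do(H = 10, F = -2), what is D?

7

Setting H = 10, F = -2 by intervention discards those variables' equations.
L = M + 5  [with M=0]  = 5
J = -3*L + 6  [with L=5]  = -9
N = L - 2*J - 2*H  [with L=5, J=-9, H=10]  = 3
D = |N - H|  [with N=3, H=10]  = 7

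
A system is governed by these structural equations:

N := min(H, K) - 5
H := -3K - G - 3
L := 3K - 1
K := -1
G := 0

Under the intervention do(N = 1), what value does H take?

Under do(N=1), the mechanism N := min(H, K) - 5 is discarded; N is fixed at 1.
Since H is not a descendant of the intervened variable, it is unaffected.
H = -3K - G - 3  [with K=-1, G=0]  = 0

0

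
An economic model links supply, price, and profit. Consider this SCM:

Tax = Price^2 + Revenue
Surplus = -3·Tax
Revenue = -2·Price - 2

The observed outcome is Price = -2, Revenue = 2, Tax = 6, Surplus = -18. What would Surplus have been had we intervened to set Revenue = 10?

-42

Under do(Revenue=10), the mechanism Revenue = -2·Price - 2 is discarded; Revenue is fixed at 10.
Tax = Price^2 + Revenue  [with Price=-2, Revenue=10]  = 14
Surplus = -3·Tax  [with Tax=14]  = -42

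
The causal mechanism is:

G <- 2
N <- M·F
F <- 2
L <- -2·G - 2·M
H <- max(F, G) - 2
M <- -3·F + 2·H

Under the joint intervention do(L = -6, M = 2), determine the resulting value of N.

Setting L = -6, M = 2 by intervention discards those variables' equations.
N = M·F  [with M=2, F=2]  = 4

4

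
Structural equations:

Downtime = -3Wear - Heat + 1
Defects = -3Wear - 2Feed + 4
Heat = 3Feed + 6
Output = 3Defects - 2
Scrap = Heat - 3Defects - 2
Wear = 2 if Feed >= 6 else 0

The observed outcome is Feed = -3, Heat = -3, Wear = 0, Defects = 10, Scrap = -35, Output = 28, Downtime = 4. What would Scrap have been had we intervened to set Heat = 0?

do(Heat=0) replaces the equation Heat = 3Feed + 6 with the constant Heat = 0.
Wear = 2 if Feed >= 6 else 0  [with Feed=-3]  = 0
Defects = -3Wear - 2Feed + 4  [with Wear=0, Feed=-3]  = 10
Scrap = Heat - 3Defects - 2  [with Heat=0, Defects=10]  = -32

-32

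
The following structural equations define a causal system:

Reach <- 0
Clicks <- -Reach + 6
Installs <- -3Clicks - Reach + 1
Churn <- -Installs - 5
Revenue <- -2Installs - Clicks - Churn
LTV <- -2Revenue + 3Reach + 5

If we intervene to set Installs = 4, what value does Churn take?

The intervention breaks the incoming arrows to Installs: Installs <- -3Clicks - Reach + 1 no longer applies, and Installs = 4.
Churn = -Installs - 5  [with Installs=4]  = -9

-9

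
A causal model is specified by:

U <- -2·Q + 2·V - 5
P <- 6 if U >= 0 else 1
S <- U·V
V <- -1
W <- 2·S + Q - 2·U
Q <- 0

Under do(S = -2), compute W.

The intervention breaks the incoming arrows to S: S <- U·V no longer applies, and S = -2.
U = -2·Q + 2·V - 5  [with Q=0, V=-1]  = -7
W = 2·S + Q - 2·U  [with S=-2, Q=0, U=-7]  = 10

10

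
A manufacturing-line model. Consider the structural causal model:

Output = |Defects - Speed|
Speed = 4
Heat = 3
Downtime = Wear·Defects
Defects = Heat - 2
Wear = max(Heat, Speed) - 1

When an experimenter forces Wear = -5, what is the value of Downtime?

-5

The intervention breaks the incoming arrows to Wear: Wear = max(Heat, Speed) - 1 no longer applies, and Wear = -5.
Defects = Heat - 2  [with Heat=3]  = 1
Downtime = Wear·Defects  [with Wear=-5, Defects=1]  = -5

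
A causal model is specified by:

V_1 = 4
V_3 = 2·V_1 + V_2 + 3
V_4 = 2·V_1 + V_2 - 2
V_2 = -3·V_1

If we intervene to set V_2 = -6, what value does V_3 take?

5

The intervention breaks the incoming arrows to V_2: V_2 = -3·V_1 no longer applies, and V_2 = -6.
V_3 = 2·V_1 + V_2 + 3  [with V_1=4, V_2=-6]  = 5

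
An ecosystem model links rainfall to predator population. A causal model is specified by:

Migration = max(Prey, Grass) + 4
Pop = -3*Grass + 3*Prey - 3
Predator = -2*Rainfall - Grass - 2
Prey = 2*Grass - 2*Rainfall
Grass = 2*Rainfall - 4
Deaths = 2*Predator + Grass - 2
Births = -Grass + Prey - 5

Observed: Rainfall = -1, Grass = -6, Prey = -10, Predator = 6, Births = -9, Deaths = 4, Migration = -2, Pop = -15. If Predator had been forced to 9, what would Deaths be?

Under do(Predator=9), the mechanism Predator = -2*Rainfall - Grass - 2 is discarded; Predator is fixed at 9.
Grass = 2*Rainfall - 4  [with Rainfall=-1]  = -6
Deaths = 2*Predator + Grass - 2  [with Predator=9, Grass=-6]  = 10

10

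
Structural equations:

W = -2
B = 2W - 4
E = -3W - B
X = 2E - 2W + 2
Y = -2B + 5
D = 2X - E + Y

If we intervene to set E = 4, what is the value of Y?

do(E=4) replaces the equation E = -3W - B with the constant E = 4.
Y is not downstream of the intervention, so its value is determined by the original equations.
B = 2W - 4  [with W=-2]  = -8
Y = -2B + 5  [with B=-8]  = 21

21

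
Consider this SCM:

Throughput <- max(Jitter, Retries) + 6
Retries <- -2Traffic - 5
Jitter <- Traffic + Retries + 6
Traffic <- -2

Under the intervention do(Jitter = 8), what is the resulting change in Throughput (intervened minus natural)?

5

The intervention breaks the incoming arrows to Jitter: Jitter <- Traffic + Retries + 6 no longer applies, and Jitter = 8.
Retries = -2Traffic - 5  [with Traffic=-2]  = -1
Throughput = max(Jitter, Retries) + 6  [with Jitter=8, Retries=-1]  = 14
Without intervention: Retries = -2Traffic - 5  [with Traffic=-2]  = -1; Jitter = Traffic + Retries + 6  [with Traffic=-2, Retries=-1]  = 3; Throughput = max(Jitter, Retries) + 6  [with Jitter=3, Retries=-1]  = 9.
Change = 14 − 9 = 5.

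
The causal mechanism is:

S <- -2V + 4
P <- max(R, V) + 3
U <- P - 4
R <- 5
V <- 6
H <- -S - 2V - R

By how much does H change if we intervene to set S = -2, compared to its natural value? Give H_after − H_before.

Intervening sets S = -2 and removes its equation (S <- -2V + 4).
H = -S - 2V - R  [with S=-2, V=6, R=5]  = -15
Without intervention: S = -2V + 4  [with V=6]  = -8; H = -S - 2V - R  [with S=-8, V=6, R=5]  = -9.
Change = -15 − (-9) = -6.

-6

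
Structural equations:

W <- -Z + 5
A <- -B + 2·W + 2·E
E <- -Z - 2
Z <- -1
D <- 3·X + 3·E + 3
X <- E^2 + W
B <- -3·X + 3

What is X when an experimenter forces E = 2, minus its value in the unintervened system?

The intervention breaks the incoming arrows to E: E <- -Z - 2 no longer applies, and E = 2.
W = -Z + 5  [with Z=-1]  = 6
X = E^2 + W  [with E=2, W=6]  = 10
Without intervention: W = -Z + 5  [with Z=-1]  = 6; E = -Z - 2  [with Z=-1]  = -1; X = E^2 + W  [with E=-1, W=6]  = 7.
Change = 10 − 7 = 3.

3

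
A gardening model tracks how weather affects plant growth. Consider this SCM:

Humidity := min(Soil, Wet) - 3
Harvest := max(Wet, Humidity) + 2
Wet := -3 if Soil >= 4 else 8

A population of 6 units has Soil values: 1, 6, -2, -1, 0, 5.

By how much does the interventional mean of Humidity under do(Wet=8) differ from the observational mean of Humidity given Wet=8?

Under do(Wet=8), Wet's equation is replaced by Wet=8 for every unit. Per-unit Humidity: -2, 3, -5, -4, -3, 2. Mean = -1.5.
Conditioning on Wet=8 selects the 4 unit(s) with Soil ∈ {1, -2, -1, 0}. Their Humidity values: -2, -5, -4, -3. Mean = -3.5.
Difference = -1.5 − (-3.5) = 2.

2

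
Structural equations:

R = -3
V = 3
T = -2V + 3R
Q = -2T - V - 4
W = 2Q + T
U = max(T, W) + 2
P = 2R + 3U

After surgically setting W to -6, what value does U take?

The intervention breaks the incoming arrows to W: W = 2Q + T no longer applies, and W = -6.
T = -2V + 3R  [with V=3, R=-3]  = -15
U = max(T, W) + 2  [with T=-15, W=-6]  = -4

-4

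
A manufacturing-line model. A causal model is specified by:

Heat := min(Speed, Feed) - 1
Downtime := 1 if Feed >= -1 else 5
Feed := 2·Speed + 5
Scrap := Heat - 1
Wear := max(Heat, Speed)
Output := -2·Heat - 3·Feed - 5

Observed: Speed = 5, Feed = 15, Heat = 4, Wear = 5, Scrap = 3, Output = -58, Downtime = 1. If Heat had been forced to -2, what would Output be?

-46

The intervention breaks the incoming arrows to Heat: Heat := min(Speed, Feed) - 1 no longer applies, and Heat = -2.
Feed = 2·Speed + 5  [with Speed=5]  = 15
Output = -2·Heat - 3·Feed - 5  [with Heat=-2, Feed=15]  = -46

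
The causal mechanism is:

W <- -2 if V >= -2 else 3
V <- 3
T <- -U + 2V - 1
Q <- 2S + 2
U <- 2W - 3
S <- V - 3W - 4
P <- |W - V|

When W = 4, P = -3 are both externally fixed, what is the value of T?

Under do(W = 4, P = -3), each intervened variable's structural equation is replaced by its fixed value.
U = 2W - 3  [with W=4]  = 5
T = -U + 2V - 1  [with U=5, V=3]  = 0

0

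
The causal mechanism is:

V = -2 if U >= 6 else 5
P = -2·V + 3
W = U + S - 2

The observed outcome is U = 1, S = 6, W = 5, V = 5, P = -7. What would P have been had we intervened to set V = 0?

Intervening sets V = 0 and removes its equation (V = -2 if U >= 6 else 5).
P = -2·V + 3  [with V=0]  = 3

3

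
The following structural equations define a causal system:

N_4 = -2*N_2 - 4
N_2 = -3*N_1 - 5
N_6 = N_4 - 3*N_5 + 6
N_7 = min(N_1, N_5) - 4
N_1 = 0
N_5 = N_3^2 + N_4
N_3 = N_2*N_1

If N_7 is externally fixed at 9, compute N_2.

-5

Under do(N_7=9), the mechanism N_7 = min(N_1, N_5) - 4 is discarded; N_7 is fixed at 9.
N_2 is not downstream of the intervention, so its value is determined by the original equations.
N_2 = -3*N_1 - 5  [with N_1=0]  = -5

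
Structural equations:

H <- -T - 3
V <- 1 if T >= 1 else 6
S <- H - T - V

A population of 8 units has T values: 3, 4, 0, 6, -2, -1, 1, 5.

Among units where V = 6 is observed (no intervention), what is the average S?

Conditioning on V=6 selects the 3 unit(s) with T ∈ {0, -2, -1}. Their S values: -9, -5, -7. Mean = -7.

-7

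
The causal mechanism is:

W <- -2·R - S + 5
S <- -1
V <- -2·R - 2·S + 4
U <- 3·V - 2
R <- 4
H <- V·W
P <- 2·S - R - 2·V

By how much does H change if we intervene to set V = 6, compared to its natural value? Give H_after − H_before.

The intervention breaks the incoming arrows to V: V <- -2·R - 2·S + 4 no longer applies, and V = 6.
W = -2·R - S + 5  [with R=4, S=-1]  = -2
H = V·W  [with V=6, W=-2]  = -12
Without intervention: V = -2·R - 2·S + 4  [with R=4, S=-1]  = -2; W = -2·R - S + 5  [with R=4, S=-1]  = -2; H = V·W  [with V=-2, W=-2]  = 4.
Change = -12 − 4 = -16.

-16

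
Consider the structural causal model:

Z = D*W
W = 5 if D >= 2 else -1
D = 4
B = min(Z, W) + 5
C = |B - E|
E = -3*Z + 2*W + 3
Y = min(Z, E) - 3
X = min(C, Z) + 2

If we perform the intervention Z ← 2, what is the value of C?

0

The intervention breaks the incoming arrows to Z: Z = D*W no longer applies, and Z = 2.
W = 5 if D >= 2 else -1  [with D=4]  = 5
B = min(Z, W) + 5  [with Z=2, W=5]  = 7
E = -3*Z + 2*W + 3  [with Z=2, W=5]  = 7
C = |B - E|  [with B=7, E=7]  = 0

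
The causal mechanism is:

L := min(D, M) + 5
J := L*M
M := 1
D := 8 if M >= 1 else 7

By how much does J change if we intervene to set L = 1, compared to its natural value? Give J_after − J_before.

The intervention breaks the incoming arrows to L: L := min(D, M) + 5 no longer applies, and L = 1.
J = L*M  [with L=1, M=1]  = 1
Without intervention: D = 8 if M >= 1 else 7  [with M=1]  = 8; L = min(D, M) + 5  [with D=8, M=1]  = 6; J = L*M  [with L=6, M=1]  = 6.
Change = 1 − 6 = -5.

-5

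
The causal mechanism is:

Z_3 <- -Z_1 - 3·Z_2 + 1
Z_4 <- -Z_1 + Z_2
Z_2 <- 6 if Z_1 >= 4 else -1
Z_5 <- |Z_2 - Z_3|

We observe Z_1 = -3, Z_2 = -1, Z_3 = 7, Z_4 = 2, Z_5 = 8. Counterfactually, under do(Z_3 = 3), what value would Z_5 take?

do(Z_3=3) replaces the equation Z_3 <- -Z_1 - 3·Z_2 + 1 with the constant Z_3 = 3.
Z_2 = 6 if Z_1 >= 4 else -1  [with Z_1=-3]  = -1
Z_5 = |Z_2 - Z_3|  [with Z_2=-1, Z_3=3]  = 4

4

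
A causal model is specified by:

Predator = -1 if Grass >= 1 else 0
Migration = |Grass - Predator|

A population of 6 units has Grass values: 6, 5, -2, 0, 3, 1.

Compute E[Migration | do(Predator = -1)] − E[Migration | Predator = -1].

The intervention sets Predator=-1 in all 6 units regardless of Grass. Recomputing Migration per unit gives 7, 6, 1, 1, 4, 2; average 3.5.
Conditioning on Predator=-1 selects the 4 unit(s) with Grass ∈ {6, 5, 3, 1}. Their Migration values: 7, 6, 4, 2. Mean = 4.75.
Difference = 3.5 − 4.75 = -1.25.

-1.25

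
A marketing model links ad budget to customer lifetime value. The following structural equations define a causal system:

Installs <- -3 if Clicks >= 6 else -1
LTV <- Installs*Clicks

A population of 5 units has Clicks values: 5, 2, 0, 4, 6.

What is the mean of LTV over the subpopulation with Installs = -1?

E[LTV|Installs=-1] averages over only the 4 units with Installs=-1 (Clicks = 5, 2, 0, 4): LTV = -5, -2, 0, -4, mean -2.75.

-2.75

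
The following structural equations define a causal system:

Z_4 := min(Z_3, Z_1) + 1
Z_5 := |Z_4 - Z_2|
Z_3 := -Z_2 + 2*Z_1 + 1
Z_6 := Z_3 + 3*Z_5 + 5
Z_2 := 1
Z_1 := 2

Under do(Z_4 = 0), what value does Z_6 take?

Under do(Z_4=0), the mechanism Z_4 := min(Z_3, Z_1) + 1 is discarded; Z_4 is fixed at 0.
Z_3 = -Z_2 + 2*Z_1 + 1  [with Z_2=1, Z_1=2]  = 4
Z_5 = |Z_4 - Z_2|  [with Z_4=0, Z_2=1]  = 1
Z_6 = Z_3 + 3*Z_5 + 5  [with Z_3=4, Z_5=1]  = 12

12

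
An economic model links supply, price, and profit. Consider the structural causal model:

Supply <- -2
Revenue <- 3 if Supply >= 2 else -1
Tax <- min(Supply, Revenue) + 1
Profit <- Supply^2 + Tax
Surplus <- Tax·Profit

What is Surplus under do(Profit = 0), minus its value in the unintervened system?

3

Intervening sets Profit = 0 and removes its equation (Profit <- Supply^2 + Tax).
Revenue = 3 if Supply >= 2 else -1  [with Supply=-2]  = -1
Tax = min(Supply, Revenue) + 1  [with Supply=-2, Revenue=-1]  = -1
Surplus = Tax·Profit  [with Tax=-1, Profit=0]  = 0
Without intervention: Revenue = 3 if Supply >= 2 else -1  [with Supply=-2]  = -1; Tax = min(Supply, Revenue) + 1  [with Supply=-2, Revenue=-1]  = -1; Profit = Supply^2 + Tax  [with Supply=-2, Tax=-1]  = 3; Surplus = Tax·Profit  [with Tax=-1, Profit=3]  = -3.
Change = 0 − (-3) = 3.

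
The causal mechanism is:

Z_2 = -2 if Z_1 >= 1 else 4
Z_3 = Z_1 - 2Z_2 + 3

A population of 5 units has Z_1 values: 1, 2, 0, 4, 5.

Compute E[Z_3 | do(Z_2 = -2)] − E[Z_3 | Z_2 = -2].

-0.6

Under do(Z_2=-2), Z_2's equation is replaced by Z_2=-2 for every unit. Per-unit Z_3: 8, 9, 7, 11, 12. Mean = 9.4.
Observing Z_2=-2 restricts to units where Z_2's equation naturally yields -2: Z_1 ∈ {1, 2, 4, 5}. In that subpopulation Z_3 = 8, 9, 11, 12, mean 10.
Difference = 9.4 − 10 = -0.6.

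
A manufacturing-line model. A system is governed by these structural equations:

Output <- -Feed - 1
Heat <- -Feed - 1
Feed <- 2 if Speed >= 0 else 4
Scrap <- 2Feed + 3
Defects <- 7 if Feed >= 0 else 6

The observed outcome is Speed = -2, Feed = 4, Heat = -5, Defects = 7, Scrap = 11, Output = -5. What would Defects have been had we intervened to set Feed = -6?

6

Under do(Feed=-6), the mechanism Feed <- 2 if Speed >= 0 else 4 is discarded; Feed is fixed at -6.
Defects = 7 if Feed >= 0 else 6  [with Feed=-6]  = 6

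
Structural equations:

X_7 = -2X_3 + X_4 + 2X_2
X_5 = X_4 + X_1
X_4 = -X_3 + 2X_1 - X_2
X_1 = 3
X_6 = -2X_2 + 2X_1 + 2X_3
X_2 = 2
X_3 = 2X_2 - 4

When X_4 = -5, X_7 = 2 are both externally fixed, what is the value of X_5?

Setting X_4 = -5, X_7 = 2 by intervention discards those variables' equations.
X_5 = X_4 + X_1  [with X_4=-5, X_1=3]  = -2

-2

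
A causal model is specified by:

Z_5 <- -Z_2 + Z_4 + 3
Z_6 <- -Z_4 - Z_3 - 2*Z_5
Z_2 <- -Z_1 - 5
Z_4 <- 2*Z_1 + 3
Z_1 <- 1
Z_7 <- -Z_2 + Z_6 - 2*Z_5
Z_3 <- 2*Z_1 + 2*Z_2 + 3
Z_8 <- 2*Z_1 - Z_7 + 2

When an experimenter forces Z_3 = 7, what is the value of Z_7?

The intervention breaks the incoming arrows to Z_3: Z_3 <- 2*Z_1 + 2*Z_2 + 3 no longer applies, and Z_3 = 7.
Z_2 = -Z_1 - 5  [with Z_1=1]  = -6
Z_4 = 2*Z_1 + 3  [with Z_1=1]  = 5
Z_5 = -Z_2 + Z_4 + 3  [with Z_2=-6, Z_4=5]  = 14
Z_6 = -Z_4 - Z_3 - 2*Z_5  [with Z_4=5, Z_3=7, Z_5=14]  = -40
Z_7 = -Z_2 + Z_6 - 2*Z_5  [with Z_2=-6, Z_6=-40, Z_5=14]  = -62

-62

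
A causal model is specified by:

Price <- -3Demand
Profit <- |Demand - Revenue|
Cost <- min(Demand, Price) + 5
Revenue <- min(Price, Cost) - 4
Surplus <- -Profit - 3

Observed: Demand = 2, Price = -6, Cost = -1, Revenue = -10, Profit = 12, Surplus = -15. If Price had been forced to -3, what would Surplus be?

Under do(Price=-3), the mechanism Price <- -3Demand is discarded; Price is fixed at -3.
Cost = min(Demand, Price) + 5  [with Demand=2, Price=-3]  = 2
Revenue = min(Price, Cost) - 4  [with Price=-3, Cost=2]  = -7
Profit = |Demand - Revenue|  [with Demand=2, Revenue=-7]  = 9
Surplus = -Profit - 3  [with Profit=9]  = -12

-12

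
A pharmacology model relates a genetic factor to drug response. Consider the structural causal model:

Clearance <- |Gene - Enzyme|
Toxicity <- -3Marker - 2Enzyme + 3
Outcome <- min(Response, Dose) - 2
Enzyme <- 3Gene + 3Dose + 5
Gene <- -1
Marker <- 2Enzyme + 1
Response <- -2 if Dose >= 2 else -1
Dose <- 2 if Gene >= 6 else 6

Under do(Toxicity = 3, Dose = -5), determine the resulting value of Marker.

Under do(Toxicity = 3, Dose = -5), each intervened variable's structural equation is replaced by its fixed value.
Enzyme = 3Gene + 3Dose + 5  [with Gene=-1, Dose=-5]  = -13
Marker = 2Enzyme + 1  [with Enzyme=-13]  = -25

-25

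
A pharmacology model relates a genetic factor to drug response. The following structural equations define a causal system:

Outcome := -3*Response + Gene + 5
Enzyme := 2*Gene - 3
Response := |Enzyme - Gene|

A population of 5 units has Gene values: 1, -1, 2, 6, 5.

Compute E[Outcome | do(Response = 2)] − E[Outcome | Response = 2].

-0.4

do(Response=2) breaks Response's dependence on Gene. With Response=2 fixed, Outcome across the units is 0, -2, 1, 5, 4, mean 1.6.
E[Outcome|Response=2] averages over only the 2 units with Response=2 (Gene = 1, 5): Outcome = 0, 4, mean 2.
Difference = 1.6 − 2 = -0.4.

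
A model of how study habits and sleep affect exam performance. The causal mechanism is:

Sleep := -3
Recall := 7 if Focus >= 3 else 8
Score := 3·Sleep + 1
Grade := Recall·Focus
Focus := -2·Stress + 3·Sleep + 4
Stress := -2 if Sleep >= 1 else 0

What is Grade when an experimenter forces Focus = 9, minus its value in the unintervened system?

The intervention breaks the incoming arrows to Focus: Focus := -2·Stress + 3·Sleep + 4 no longer applies, and Focus = 9.
Recall = 7 if Focus >= 3 else 8  [with Focus=9]  = 7
Grade = Recall·Focus  [with Recall=7, Focus=9]  = 63
Without intervention: Stress = -2 if Sleep >= 1 else 0  [with Sleep=-3]  = 0; Focus = -2·Stress + 3·Sleep + 4  [with Stress=0, Sleep=-3]  = -5; Recall = 7 if Focus >= 3 else 8  [with Focus=-5]  = 8; Grade = Recall·Focus  [with Recall=8, Focus=-5]  = -40.
Change = 63 − (-40) = 103.

103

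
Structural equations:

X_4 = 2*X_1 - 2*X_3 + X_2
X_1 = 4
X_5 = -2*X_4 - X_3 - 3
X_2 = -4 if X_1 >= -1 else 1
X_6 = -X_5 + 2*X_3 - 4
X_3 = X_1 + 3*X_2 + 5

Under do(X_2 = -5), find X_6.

11

Under do(X_2=-5), the mechanism X_2 = -4 if X_1 >= -1 else 1 is discarded; X_2 is fixed at -5.
X_3 = X_1 + 3*X_2 + 5  [with X_1=4, X_2=-5]  = -6
X_4 = 2*X_1 - 2*X_3 + X_2  [with X_1=4, X_3=-6, X_2=-5]  = 15
X_5 = -2*X_4 - X_3 - 3  [with X_4=15, X_3=-6]  = -27
X_6 = -X_5 + 2*X_3 - 4  [with X_5=-27, X_3=-6]  = 11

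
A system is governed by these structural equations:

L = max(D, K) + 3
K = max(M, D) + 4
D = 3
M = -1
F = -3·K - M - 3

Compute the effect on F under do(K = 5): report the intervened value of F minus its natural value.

6

The intervention breaks the incoming arrows to K: K = max(M, D) + 4 no longer applies, and K = 5.
F = -3·K - M - 3  [with K=5, M=-1]  = -17
Without intervention: K = max(M, D) + 4  [with M=-1, D=3]  = 7; F = -3·K - M - 3  [with K=7, M=-1]  = -23.
Change = -17 − (-23) = 6.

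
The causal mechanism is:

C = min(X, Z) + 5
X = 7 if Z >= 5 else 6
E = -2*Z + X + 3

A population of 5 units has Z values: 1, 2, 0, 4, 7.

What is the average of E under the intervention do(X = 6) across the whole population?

do(X=6) breaks X's dependence on Z. With X=6 fixed, E across the units is 7, 5, 9, 1, -5, mean 3.4.

3.4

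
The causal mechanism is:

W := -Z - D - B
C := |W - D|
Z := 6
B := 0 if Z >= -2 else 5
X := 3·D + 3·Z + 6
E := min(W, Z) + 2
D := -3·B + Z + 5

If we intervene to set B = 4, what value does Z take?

Under do(B=4), the mechanism B := 0 if Z >= -2 else 5 is discarded; B is fixed at 4.
Z is not downstream of the intervention, so its value is determined by the original equations.

6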